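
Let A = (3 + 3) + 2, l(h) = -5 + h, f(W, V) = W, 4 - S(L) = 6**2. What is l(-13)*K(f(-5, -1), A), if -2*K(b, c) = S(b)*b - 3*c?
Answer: 1224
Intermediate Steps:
S(L) = -32 (S(L) = 4 - 1*6**2 = 4 - 1*36 = 4 - 36 = -32)
A = 8 (A = 6 + 2 = 8)
K(b, c) = 16*b + 3*c/2 (K(b, c) = -(-32*b - 3*c)/2 = 16*b + 3*c/2)
l(-13)*K(f(-5, -1), A) = (-5 - 13)*(16*(-5) + (3/2)*8) = -18*(-80 + 12) = -18*(-68) = 1224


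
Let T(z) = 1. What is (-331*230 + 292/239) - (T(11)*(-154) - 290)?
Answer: -18088662/239 ≈ -75685.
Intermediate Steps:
(-331*230 + 292/239) - (T(11)*(-154) - 290) = (-331*230 + 292/239) - (1*(-154) - 290) = (-76130 + 292*(1/239)) - (-154 - 290) = (-76130 + 292/239) - 1*(-444) = -18194778/239 + 444 = -18088662/239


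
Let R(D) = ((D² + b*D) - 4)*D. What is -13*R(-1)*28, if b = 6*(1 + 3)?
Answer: -9828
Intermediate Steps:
b = 24 (b = 6*4 = 24)
R(D) = D*(-4 + D² + 24*D) (R(D) = ((D² + 24*D) - 4)*D = (-4 + D² + 24*D)*D = D*(-4 + D² + 24*D))
-13*R(-1)*28 = -(-13)*(-4 + (-1)² + 24*(-1))*28 = -(-13)*(-4 + 1 - 24)*28 = -(-13)*(-27)*28 = -13*27*28 = -351*28 = -9828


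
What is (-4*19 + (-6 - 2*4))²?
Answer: 8100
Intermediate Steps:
(-4*19 + (-6 - 2*4))² = (-76 + (-6 - 8))² = (-76 - 14)² = (-90)² = 8100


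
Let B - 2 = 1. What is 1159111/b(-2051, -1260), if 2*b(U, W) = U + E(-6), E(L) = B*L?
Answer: -2318222/2069 ≈ -1120.5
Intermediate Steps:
B = 3 (B = 2 + 1 = 3)
E(L) = 3*L
b(U, W) = -9 + U/2 (b(U, W) = (U + 3*(-6))/2 = (U - 18)/2 = (-18 + U)/2 = -9 + U/2)
1159111/b(-2051, -1260) = 1159111/(-9 + (1/2)*(-2051)) = 1159111/(-9 - 2051/2) = 1159111/(-2069/2) = 1159111*(-2/2069) = -2318222/2069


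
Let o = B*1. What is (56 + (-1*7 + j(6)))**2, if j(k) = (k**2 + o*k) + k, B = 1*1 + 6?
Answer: 17689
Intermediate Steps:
B = 7 (B = 1 + 6 = 7)
o = 7 (o = 7*1 = 7)
j(k) = k**2 + 8*k (j(k) = (k**2 + 7*k) + k = k**2 + 8*k)
(56 + (-1*7 + j(6)))**2 = (56 + (-1*7 + 6*(8 + 6)))**2 = (56 + (-7 + 6*14))**2 = (56 + (-7 + 84))**2 = (56 + 77)**2 = 133**2 = 17689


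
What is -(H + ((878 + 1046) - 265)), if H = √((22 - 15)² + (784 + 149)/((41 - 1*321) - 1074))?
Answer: -1659 - √88569202/1354 ≈ -1666.0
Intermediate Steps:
H = √88569202/1354 (H = √(7² + 933/((41 - 321) - 1074)) = √(49 + 933/(-280 - 1074)) = √(49 + 933/(-1354)) = √(49 + 933*(-1/1354)) = √(49 - 933/1354) = √(65413/1354) = √88569202/1354 ≈ 6.9506)
-(H + ((878 + 1046) - 265)) = -(√88569202/1354 + ((878 + 1046) - 265)) = -(√88569202/1354 + (1924 - 265)) = -(√88569202/1354 + 1659) = -(1659 + √88569202/1354) = -1659 - √88569202/1354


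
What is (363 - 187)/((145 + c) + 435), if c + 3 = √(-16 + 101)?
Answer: 25388/83211 - 44*√85/83211 ≈ 0.30023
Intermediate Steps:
c = -3 + √85 (c = -3 + √(-16 + 101) = -3 + √85 ≈ 6.2195)
(363 - 187)/((145 + c) + 435) = (363 - 187)/((145 + (-3 + √85)) + 435) = 176/((142 + √85) + 435) = 176/(577 + √85)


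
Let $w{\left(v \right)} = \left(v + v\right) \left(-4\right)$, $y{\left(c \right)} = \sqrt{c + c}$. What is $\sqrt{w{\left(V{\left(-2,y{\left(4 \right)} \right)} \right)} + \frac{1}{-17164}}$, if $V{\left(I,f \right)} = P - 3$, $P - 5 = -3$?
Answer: $\frac{\sqrt{589201501}}{8582} \approx 2.8284$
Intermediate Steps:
$y{\left(c \right)} = \sqrt{2} \sqrt{c}$ ($y{\left(c \right)} = \sqrt{2 c} = \sqrt{2} \sqrt{c}$)
$P = 2$ ($P = 5 - 3 = 2$)
$V{\left(I,f \right)} = -1$ ($V{\left(I,f \right)} = 2 - 3 = -1$)
$w{\left(v \right)} = - 8 v$ ($w{\left(v \right)} = 2 v \left(-4\right) = - 8 v$)
$\sqrt{w{\left(V{\left(-2,y{\left(4 \right)} \right)} \right)} + \frac{1}{-17164}} = \sqrt{\left(-8\right) \left(-1\right) + \frac{1}{-17164}} = \sqrt{8 - \frac{1}{17164}} = \sqrt{\frac{137311}{17164}} = \frac{\sqrt{589201501}}{8582}$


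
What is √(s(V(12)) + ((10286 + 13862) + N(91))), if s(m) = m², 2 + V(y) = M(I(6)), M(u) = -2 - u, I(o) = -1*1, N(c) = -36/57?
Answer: √8720449/19 ≈ 155.42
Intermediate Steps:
N(c) = -12/19 (N(c) = -36*1/57 = -12/19)
I(o) = -1
V(y) = -3 (V(y) = -2 + (-2 - 1*(-1)) = -2 + (-2 + 1) = -2 - 1 = -3)
√(s(V(12)) + ((10286 + 13862) + N(91))) = √((-3)² + ((10286 + 13862) - 12/19)) = √(9 + (24148 - 12/19)) = √(9 + 458800/19) = √(458971/19) = √8720449/19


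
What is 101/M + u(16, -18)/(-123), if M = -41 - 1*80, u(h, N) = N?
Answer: -3415/4961 ≈ -0.68837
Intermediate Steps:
M = -121 (M = -41 - 80 = -121)
101/M + u(16, -18)/(-123) = 101/(-121) - 18/(-123) = 101*(-1/121) - 18*(-1/123) = -101/121 + 6/41 = -3415/4961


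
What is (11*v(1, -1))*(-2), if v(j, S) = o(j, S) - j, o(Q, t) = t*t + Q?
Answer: -22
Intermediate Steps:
o(Q, t) = Q + t**2 (o(Q, t) = t**2 + Q = Q + t**2)
v(j, S) = S**2 (v(j, S) = (j + S**2) - j = S**2)
(11*v(1, -1))*(-2) = (11*(-1)**2)*(-2) = (11*1)*(-2) = 11*(-2) = -22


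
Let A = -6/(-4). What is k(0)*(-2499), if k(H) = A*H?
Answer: 0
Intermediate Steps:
A = 3/2 (A = -6*(-1/4) = 3/2 ≈ 1.5000)
k(H) = 3*H/2
k(0)*(-2499) = ((3/2)*0)*(-2499) = 0*(-2499) = 0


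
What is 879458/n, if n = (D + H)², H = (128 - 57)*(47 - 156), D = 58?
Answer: 879458/58997761 ≈ 0.014907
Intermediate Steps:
H = -7739 (H = 71*(-109) = -7739)
n = 58997761 (n = (58 - 7739)² = (-7681)² = 58997761)
879458/n = 879458/58997761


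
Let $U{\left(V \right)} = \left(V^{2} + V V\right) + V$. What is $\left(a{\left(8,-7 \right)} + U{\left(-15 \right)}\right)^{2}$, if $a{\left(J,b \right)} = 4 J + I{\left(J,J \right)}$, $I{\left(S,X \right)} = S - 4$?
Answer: $221841$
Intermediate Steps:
$I{\left(S,X \right)} = -4 + S$
$U{\left(V \right)} = V + 2 V^{2}$ ($U{\left(V \right)} = \left(V^{2} + V^{2}\right) + V = 2 V^{2} + V = V + 2 V^{2}$)
$a{\left(J,b \right)} = -4 + 5 J$ ($a{\left(J,b \right)} = 4 J + \left(-4 + J\right) = -4 + 5 J$)
$\left(a{\left(8,-7 \right)} + U{\left(-15 \right)}\right)^{2} = \left(\left(-4 + 5 \cdot 8\right) - 15 \left(1 + 2 \left(-15\right)\right)\right)^{2} = \left(\left(-4 + 40\right) - 15 \left(1 - 30\right)\right)^{2} = \left(36 - -435\right)^{2} = \left(36 + 435\right)^{2} = 471^{2} = 221841$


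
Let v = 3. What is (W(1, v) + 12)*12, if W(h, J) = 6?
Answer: 216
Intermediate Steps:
(W(1, v) + 12)*12 = (6 + 12)*12 = 18*12 = 216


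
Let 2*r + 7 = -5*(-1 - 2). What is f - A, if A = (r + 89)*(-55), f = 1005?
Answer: 6120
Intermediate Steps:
r = 4 (r = -7/2 + (-5*(-1 - 2))/2 = -7/2 + (-5*(-3))/2 = -7/2 + (½)*15 = -7/2 + 15/2 = 4)
A = -5115 (A = (4 + 89)*(-55) = 93*(-55) = -5115)
f - A = 1005 - 1*(-5115) = 1005 + 5115 = 6120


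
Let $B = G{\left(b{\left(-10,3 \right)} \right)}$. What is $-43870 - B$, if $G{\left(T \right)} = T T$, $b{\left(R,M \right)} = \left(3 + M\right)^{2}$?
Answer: $-45166$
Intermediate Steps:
$G{\left(T \right)} = T^{2}$
$B = 1296$ ($B = \left(\left(3 + 3\right)^{2}\right)^{2} = \left(6^{2}\right)^{2} = 36^{2} = 1296$)
$-43870 - B = -43870 - 1296 = -45166$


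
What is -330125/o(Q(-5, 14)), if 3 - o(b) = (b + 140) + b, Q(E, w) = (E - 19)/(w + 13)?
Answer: 2971125/1217 ≈ 2441.4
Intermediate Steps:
Q(E, w) = (-19 + E)/(13 + w)
o(b) = -137 - 2*b (o(b) = 3 - ((b + 140) + b) = 3 - ((140 + b) + b) = 3 - (140 + 2*b) = 3 + (-140 - 2*b) = -137 - 2*b)
-330125/o(Q(-5, 14)) = -330125/(-137 - 2*(-19 - 5)/(13 + 14)) = -330125/(-137 - 2*(-24)/27) = -330125/(-137 - 2*(-8/9)) = -330125/(-137 + 16/9) = -330125/(-1217/9) = -330125*(-9/1217) = 2971125/1217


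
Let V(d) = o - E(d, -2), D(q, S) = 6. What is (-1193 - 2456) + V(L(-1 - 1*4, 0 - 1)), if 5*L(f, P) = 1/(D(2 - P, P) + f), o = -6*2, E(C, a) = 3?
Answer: -3664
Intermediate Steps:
o = -12
L(f, P) = 1/(5*(6 + f))
V(d) = -15 (V(d) = -12 - 1*3 = -12 - 3 = -15)
(-1193 - 2456) + V(L(-1 - 1*4, 0 - 1)) = (-1193 - 2456) - 15 = -3649 - 15 = -3664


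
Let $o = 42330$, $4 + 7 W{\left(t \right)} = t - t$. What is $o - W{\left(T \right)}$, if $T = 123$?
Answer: $\frac{296314}{7} \approx 42331.0$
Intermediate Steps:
$W{\left(t \right)} = - \frac{4}{7}$ ($W{\left(t \right)} = - \frac{4}{7} + \frac{t - t}{7} = - \frac{4}{7} + \frac{1}{7} \cdot 0 = - \frac{4}{7} + 0 = - \frac{4}{7}$)
$o - W{\left(T \right)} = 42330 - - \frac{4}{7} = 42330 + \frac{4}{7} = \frac{296314}{7}$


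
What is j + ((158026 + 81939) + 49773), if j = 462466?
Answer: 752204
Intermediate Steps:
j + ((158026 + 81939) + 49773) = 462466 + ((158026 + 81939) + 49773) = 462466 + (239965 + 49773) = 462466 + 289738 = 752204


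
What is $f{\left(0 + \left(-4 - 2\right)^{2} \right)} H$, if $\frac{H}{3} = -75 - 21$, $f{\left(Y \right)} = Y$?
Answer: $-10368$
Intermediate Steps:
$H = -288$ ($H = 3 \left(-75 - 21\right) = 3 \left(-96\right) = -288$)
$f{\left(0 + \left(-4 - 2\right)^{2} \right)} H = \left(0 + \left(-4 - 2\right)^{2}\right) \left(-288\right) = \left(0 + \left(-6\right)^{2}\right) \left(-288\right) = \left(0 + 36\right) \left(-288\right) = 36 \left(-288\right) = -10368$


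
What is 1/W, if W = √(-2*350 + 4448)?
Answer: √937/1874 ≈ 0.016334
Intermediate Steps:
W = 2*√937 (W = √(-700 + 4448) = √3748 = 2*√937 ≈ 61.221)
1/W = 1/(2*√937) = √937/1874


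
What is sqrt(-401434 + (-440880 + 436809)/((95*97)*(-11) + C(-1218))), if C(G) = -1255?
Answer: I*sqrt(1056861650445895)/51310 ≈ 633.59*I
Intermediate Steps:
sqrt(-401434 + (-440880 + 436809)/((95*97)*(-11) + C(-1218))) = sqrt(-401434 + (-440880 + 436809)/((95*97)*(-11) - 1255)) = sqrt(-401434 - 4071/(9215*(-11) - 1255)) = sqrt(-401434 - 4071/(-101365 - 1255)) = sqrt(-401434 - 4071/(-102620)) = sqrt(-401434 - 4071*(-1/102620)) = sqrt(-401434 + 4071/102620) = sqrt(-41195153009/102620) = I*sqrt(1056861650445895)/51310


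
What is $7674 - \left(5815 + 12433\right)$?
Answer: $-10574$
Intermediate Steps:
$7674 - \left(5815 + 12433\right) = 7674 - 18248 = -10574$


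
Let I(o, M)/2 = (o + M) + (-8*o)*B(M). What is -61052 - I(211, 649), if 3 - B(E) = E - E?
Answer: -52644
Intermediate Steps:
B(E) = 3 (B(E) = 3 - (E - E) = 3 - 1*0 = 3 + 0 = 3)
I(o, M) = -46*o + 2*M (I(o, M) = 2*((o + M) - 8*o*3) = 2*((M + o) - 24*o) = 2*(M - 23*o) = -46*o + 2*M)
-61052 - I(211, 649) = -61052 - (-46*211 + 2*649) = -61052 - (-9706 + 1298) = -61052 - 1*(-8408) = -61052 + 8408 = -52644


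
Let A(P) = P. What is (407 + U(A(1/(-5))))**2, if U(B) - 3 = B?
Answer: 4198401/25 ≈ 1.6794e+5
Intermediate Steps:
U(B) = 3 + B
(407 + U(A(1/(-5))))**2 = (407 + (3 + 1/(-5)))**2 = (407 + (3 - 1/5))**2 = (407 + 14/5)**2 = (2049/5)**2 = 4198401/25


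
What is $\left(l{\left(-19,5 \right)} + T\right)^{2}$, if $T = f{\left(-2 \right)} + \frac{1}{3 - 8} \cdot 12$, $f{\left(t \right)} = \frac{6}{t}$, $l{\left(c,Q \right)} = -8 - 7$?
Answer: $\frac{10404}{25} \approx 416.16$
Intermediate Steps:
$l{\left(c,Q \right)} = -15$
$T = - \frac{27}{5}$ ($T = \frac{6}{-2} + \frac{1}{3 - 8} \cdot 12 = 6 \left(- \frac{1}{2}\right) + \frac{1}{-5} \cdot 12 = -3 - \frac{12}{5} = - \frac{27}{5} \approx -5.4$)
$\left(l{\left(-19,5 \right)} + T\right)^{2} = \left(-15 - \frac{27}{5}\right)^{2} = \left(- \frac{102}{5}\right)^{2} = \frac{10404}{25}$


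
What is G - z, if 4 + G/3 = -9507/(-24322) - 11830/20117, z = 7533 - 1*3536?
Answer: -1961835697889/489285674 ≈ -4009.6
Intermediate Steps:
z = 3997 (z = 7533 - 3536 = 3997)
G = -6160858911/489285674 (G = -12 + 3*(-9507/(-24322) - 11830/20117) = -12 + 3*(-9507*(-1/24322) - 11830*1/20117) = -12 + 3*(9507/24322 - 11830/20117) = -12 + 3*(-96476941/489285674) = -12 - 289430823/489285674 = -6160858911/489285674 ≈ -12.592)
G - z = -6160858911/489285674 - 1*3997 = -6160858911/489285674 - 3997 = -1961835697889/489285674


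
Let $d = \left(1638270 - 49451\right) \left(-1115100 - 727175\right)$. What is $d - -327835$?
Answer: $-2927041195390$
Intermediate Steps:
$d = -2927041523225$ ($d = \left(1638270 + \left(-332126 + 282675\right)\right) \left(-1842275\right) = \left(1638270 - 49451\right) \left(-1842275\right) = 1588819 \left(-1842275\right) = -2927041523225$)
$d - -327835 = -2927041523225 - -327835 = -2927041523225 + \left(328305 - 470\right) = -2927041523225 + 327835 = -2927041195390$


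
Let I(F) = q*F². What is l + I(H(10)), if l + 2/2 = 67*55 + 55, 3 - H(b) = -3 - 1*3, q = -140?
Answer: -7601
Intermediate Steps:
H(b) = 9 (H(b) = 3 - (-3 - 1*3) = 3 - (-3 - 3) = 3 - 1*(-6) = 3 + 6 = 9)
I(F) = -140*F²
l = 3739 (l = -1 + (67*55 + 55) = -1 + (3685 + 55) = -1 + 3740 = 3739)
l + I(H(10)) = 3739 - 140*9² = 3739 - 140*81 = 3739 - 11340 = -7601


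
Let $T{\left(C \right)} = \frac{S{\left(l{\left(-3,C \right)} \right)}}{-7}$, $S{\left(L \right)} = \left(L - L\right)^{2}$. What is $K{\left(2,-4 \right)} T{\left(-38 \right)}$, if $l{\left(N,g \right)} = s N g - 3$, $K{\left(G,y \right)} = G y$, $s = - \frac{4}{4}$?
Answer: $0$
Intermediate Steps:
$s = -1$ ($s = \left(-4\right) \frac{1}{4} = -1$)
$l{\left(N,g \right)} = -3 - N g$ ($l{\left(N,g \right)} = - N g - 3 = -3 - N g$)
$S{\left(L \right)} = 0$ ($S{\left(L \right)} = 0^{2} = 0$)
$T{\left(C \right)} = 0$ ($T{\left(C \right)} = \frac{0}{-7} = 0 \left(- \frac{1}{7}\right) = 0$)
$K{\left(2,-4 \right)} T{\left(-38 \right)} = 2 \left(-4\right) 0 = \left(-8\right) 0 = 0$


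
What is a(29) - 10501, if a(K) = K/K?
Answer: -10500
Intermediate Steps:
a(K) = 1
a(29) - 10501 = 1 - 10501 = -10500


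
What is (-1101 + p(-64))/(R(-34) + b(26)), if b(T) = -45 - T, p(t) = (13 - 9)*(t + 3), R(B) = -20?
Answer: 1345/91 ≈ 14.780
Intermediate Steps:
p(t) = 12 + 4*t (p(t) = 4*(3 + t) = 12 + 4*t)
(-1101 + p(-64))/(R(-34) + b(26)) = (-1101 + (12 + 4*(-64)))/(-20 + (-45 - 1*26)) = (-1101 + (12 - 256))/(-20 + (-45 - 26)) = (-1101 - 244)/(-20 - 71) = -1345/(-91) = -1345*(-1/91) = 1345/91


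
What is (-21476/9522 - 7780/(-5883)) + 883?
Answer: 8235261085/9336321 ≈ 882.07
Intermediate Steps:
(-21476/9522 - 7780/(-5883)) + 883 = (-21476*1/9522 - 7780*(-1/5883)) + 883 = (-10738/4761 + 7780/5883) + 883 = -8710358/9336321 + 883 = 8235261085/9336321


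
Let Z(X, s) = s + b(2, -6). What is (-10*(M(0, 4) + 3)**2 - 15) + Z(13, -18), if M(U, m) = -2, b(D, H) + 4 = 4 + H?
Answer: -49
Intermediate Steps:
b(D, H) = H (b(D, H) = -4 + (4 + H) = H)
Z(X, s) = -6 + s (Z(X, s) = s - 6 = -6 + s)
(-10*(M(0, 4) + 3)**2 - 15) + Z(13, -18) = (-10*(-2 + 3)**2 - 15) + (-6 - 18) = (-10*1**2 - 15) - 24 = (-10*1 - 15) - 24 = (-10 - 15) - 24 = -25 - 24 = -49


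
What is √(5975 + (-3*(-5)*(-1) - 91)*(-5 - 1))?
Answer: √6611 ≈ 81.308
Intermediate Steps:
√(5975 + (-3*(-5)*(-1) - 91)*(-5 - 1)) = √(5975 + (15*(-1) - 91)*(-6)) = √(5975 + (-15 - 91)*(-6)) = √(5975 - 106*(-6)) = √(5975 + 636) = √6611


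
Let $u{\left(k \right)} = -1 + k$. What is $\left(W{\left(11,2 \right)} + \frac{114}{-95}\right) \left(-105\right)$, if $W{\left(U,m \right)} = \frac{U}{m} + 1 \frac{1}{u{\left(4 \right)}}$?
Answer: $- \frac{973}{2} \approx -486.5$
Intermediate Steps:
$W{\left(U,m \right)} = \frac{1}{3} + \frac{U}{m}$ ($W{\left(U,m \right)} = \frac{U}{m} + 1 \frac{1}{-1 + 4} = \frac{U}{m} + 1 \cdot \frac{1}{3} = \frac{U}{m} + \frac{1}{3} = \frac{1}{3} + \frac{U}{m}$)
$\left(W{\left(11,2 \right)} + \frac{114}{-95}\right) \left(-105\right) = \left(\frac{11 + \frac{1}{3} \cdot 2}{2} + \frac{114}{-95}\right) \left(-105\right) = \left(\frac{11 + \frac{2}{3}}{2} + 114 \left(- \frac{1}{95}\right)\right) \left(-105\right) = \left(\frac{1}{2} \cdot \frac{35}{3} - \frac{6}{5}\right) \left(-105\right) = \left(\frac{35}{6} - \frac{6}{5}\right) \left(-105\right) = \frac{139}{30} \left(-105\right) = - \frac{973}{2}$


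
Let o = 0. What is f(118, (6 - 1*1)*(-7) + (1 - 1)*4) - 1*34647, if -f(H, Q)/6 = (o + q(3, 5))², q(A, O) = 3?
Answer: -34701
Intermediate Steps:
f(H, Q) = -54 (f(H, Q) = -6*(0 + 3)² = -6*3² = -6*9 = -54)
f(118, (6 - 1*1)*(-7) + (1 - 1)*4) - 1*34647 = -54 - 1*34647 = -54 - 34647 = -34701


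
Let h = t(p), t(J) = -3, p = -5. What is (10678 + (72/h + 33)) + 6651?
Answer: 17338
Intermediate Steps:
h = -3
(10678 + (72/h + 33)) + 6651 = (10678 + (72/(-3) + 33)) + 6651 = (10678 + (72*(-⅓) + 33)) + 6651 = (10678 + (-24 + 33)) + 6651 = (10678 + 9) + 6651 = 10687 + 6651 = 17338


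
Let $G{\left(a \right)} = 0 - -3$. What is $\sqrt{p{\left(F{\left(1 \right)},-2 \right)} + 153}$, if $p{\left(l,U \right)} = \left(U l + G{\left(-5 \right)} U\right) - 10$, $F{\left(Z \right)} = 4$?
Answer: $\sqrt{129} \approx 11.358$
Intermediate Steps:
$G{\left(a \right)} = 3$ ($G{\left(a \right)} = 0 + 3 = 3$)
$p{\left(l,U \right)} = -10 + 3 U + U l$ ($p{\left(l,U \right)} = \left(U l + 3 U\right) - 10 = \left(3 U + U l\right) - 10 = -10 + 3 U + U l$)
$\sqrt{p{\left(F{\left(1 \right)},-2 \right)} + 153} = \sqrt{\left(-10 + 3 \left(-2\right) - 8\right) + 153} = \sqrt{\left(-10 - 6 - 8\right) + 153} = \sqrt{-24 + 153} = \sqrt{129}$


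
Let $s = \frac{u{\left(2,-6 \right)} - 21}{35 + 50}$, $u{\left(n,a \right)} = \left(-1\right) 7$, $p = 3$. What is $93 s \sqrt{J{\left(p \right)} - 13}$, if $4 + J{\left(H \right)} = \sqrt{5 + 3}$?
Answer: $- \frac{2604 i \sqrt{17 - 2 \sqrt{2}}}{85} \approx - 115.33 i$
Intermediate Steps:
$u{\left(n,a \right)} = -7$
$J{\left(H \right)} = -4 + 2 \sqrt{2}$ ($J{\left(H \right)} = -4 + \sqrt{5 + 3} = -4 + \sqrt{8} = -4 + 2 \sqrt{2}$)
$s = - \frac{28}{85}$ ($s = \frac{-7 - 21}{35 + 50} = - \frac{28}{85} \approx -0.32941$)
$93 s \sqrt{J{\left(p \right)} - 13} = 93 \left(- \frac{28}{85}\right) \sqrt{\left(-4 + 2 \sqrt{2}\right) - 13} = - \frac{2604 \sqrt{-17 + 2 \sqrt{2}}}{85}$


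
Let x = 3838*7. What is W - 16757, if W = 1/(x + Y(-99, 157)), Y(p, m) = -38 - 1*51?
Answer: -448702188/26777 ≈ -16757.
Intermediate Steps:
x = 26866
Y(p, m) = -89 (Y(p, m) = -38 - 51 = -89)
W = 1/26777 (W = 1/(26866 - 89) = 1/26777 ≈ 3.7345e-5)
W - 16757 = 1/26777 - 16757 = -448702188/26777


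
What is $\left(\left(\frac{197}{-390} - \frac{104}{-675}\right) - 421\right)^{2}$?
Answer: $\frac{54681750773521}{308002500} \approx 1.7754 \cdot 10^{5}$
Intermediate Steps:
$\left(\left(\frac{197}{-390} - \frac{104}{-675}\right) - 421\right)^{2} = \left(\left(197 \left(- \frac{1}{390}\right) - - \frac{104}{675}\right) - 421\right)^{2} = \left(\left(- \frac{197}{390} + \frac{104}{675}\right) - 421\right)^{2} = \left(- \frac{6161}{17550} - 421\right)^{2} = \left(- \frac{7394711}{17550}\right)^{2} = \frac{54681750773521}{308002500}$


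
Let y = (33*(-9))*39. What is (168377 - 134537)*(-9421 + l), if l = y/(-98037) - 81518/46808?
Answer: -6774208113959820/21244981 ≈ -3.1886e+8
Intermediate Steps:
y = -11583 (y = -297*39 = -11583)
l = -137955613/84979924 (l = -11583/(-98037) - 81518/46808 = -11583*(-1/98037) - 81518*1/46808 = 429/3631 - 40759/23404 = -137955613/84979924 ≈ -1.6234)
(168377 - 134537)*(-9421 + l) = (168377 - 134537)*(-9421 - 137955613/84979924) = 33840*(-800733819617/84979924) = -6774208113959820/21244981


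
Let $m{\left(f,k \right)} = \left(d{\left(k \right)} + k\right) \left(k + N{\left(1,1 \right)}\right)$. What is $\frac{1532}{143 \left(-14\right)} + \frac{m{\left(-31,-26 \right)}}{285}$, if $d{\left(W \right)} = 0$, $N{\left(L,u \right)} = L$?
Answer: $\frac{86468}{57057} \approx 1.5155$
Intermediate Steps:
$m{\left(f,k \right)} = k \left(1 + k\right)$ ($m{\left(f,k \right)} = \left(0 + k\right) \left(k + 1\right) = k \left(1 + k\right)$)
$\frac{1532}{143 \left(-14\right)} + \frac{m{\left(-31,-26 \right)}}{285} = \frac{1532}{143 \left(-14\right)} + \frac{\left(-26\right) \left(1 - 26\right)}{285} = \frac{1532}{-2002} + \left(-26\right) \left(-25\right) \frac{1}{285} = 1532 \left(- \frac{1}{2002}\right) + 650 \cdot \frac{1}{285} = - \frac{766}{1001} + \frac{130}{57} = \frac{86468}{57057}$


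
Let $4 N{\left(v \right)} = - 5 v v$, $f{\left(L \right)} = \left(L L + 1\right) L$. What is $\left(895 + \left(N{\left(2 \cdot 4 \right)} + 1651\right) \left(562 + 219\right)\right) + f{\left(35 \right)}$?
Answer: $1270756$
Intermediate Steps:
$f{\left(L \right)} = L \left(1 + L^{2}\right)$ ($f{\left(L \right)} = \left(L^{2} + 1\right) L = \left(1 + L^{2}\right) L = L \left(1 + L^{2}\right)$)
$N{\left(v \right)} = - \frac{5 v^{2}}{4}$ ($N{\left(v \right)} = \frac{- 5 v v}{4} = \frac{\left(-5\right) v^{2}}{4} = - \frac{5 v^{2}}{4}$)
$\left(895 + \left(N{\left(2 \cdot 4 \right)} + 1651\right) \left(562 + 219\right)\right) + f{\left(35 \right)} = \left(895 + \left(- \frac{5 \left(2 \cdot 4\right)^{2}}{4} + 1651\right) \left(562 + 219\right)\right) + \left(35 + 35^{3}\right) = \left(895 + \left(- \frac{5 \cdot 8^{2}}{4} + 1651\right) 781\right) + \left(35 + 42875\right) = \left(895 + \left(\left(- \frac{5}{4}\right) 64 + 1651\right) 781\right) + 42910 = \left(895 + \left(-80 + 1651\right) 781\right) + 42910 = \left(895 + 1571 \cdot 781\right) + 42910 = \left(895 + 1226951\right) + 42910 = 1227846 + 42910 = 1270756$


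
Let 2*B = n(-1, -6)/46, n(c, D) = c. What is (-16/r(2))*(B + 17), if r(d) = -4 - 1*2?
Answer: 1042/23 ≈ 45.304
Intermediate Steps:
r(d) = -6 (r(d) = -4 - 2 = -6)
B = -1/92 (B = (-1/46)/2 = (-1*1/46)/2 = (½)*(-1/46) = -1/92 ≈ -0.010870)
(-16/r(2))*(B + 17) = (-16/(-6))*(-1/92 + 17) = -16*(-⅙)*(1563/92) = (8/3)*(1563/92) = 1042/23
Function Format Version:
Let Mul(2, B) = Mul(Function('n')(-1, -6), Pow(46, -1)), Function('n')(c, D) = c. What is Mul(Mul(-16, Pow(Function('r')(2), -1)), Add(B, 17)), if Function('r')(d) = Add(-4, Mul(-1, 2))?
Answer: Rational(1042, 23) ≈ 45.304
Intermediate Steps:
Function('r')(d) = -6 (Function('r')(d) = Add(-4, -2) = -6)
B = Rational(-1, 92) (B = Mul(Rational(1, 2), Mul(-1, Pow(46, -1))) = Mul(Rational(1, 2), Mul(-1, Rational(1, 46))) = Mul(Rational(1, 2), Rational(-1, 46)) = Rational(-1, 92) ≈ -0.010870)
Mul(Mul(-16, Pow(Function('r')(2), -1)), Add(B, 17)) = Mul(Mul(-16, Pow(-6, -1)), Add(Rational(-1, 92), 17)) = Mul(Mul(-16, Rational(-1, 6)), Rational(1563, 92)) = Mul(Rational(8, 3), Rational(1563, 92)) = Rational(1042, 23)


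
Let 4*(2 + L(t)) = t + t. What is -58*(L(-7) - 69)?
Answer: 4321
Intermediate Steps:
L(t) = -2 + t/2 (L(t) = -2 + (t + t)/4 = -2 + (2*t)/4 = -2 + t/2)
-58*(L(-7) - 69) = -58*((-2 + (½)*(-7)) - 69) = -58*((-2 - 7/2) - 69) = -58*(-11/2 - 69) = -58*(-149/2) = 4321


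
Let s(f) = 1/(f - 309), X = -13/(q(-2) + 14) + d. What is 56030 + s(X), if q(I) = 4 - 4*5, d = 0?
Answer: 33898148/605 ≈ 56030.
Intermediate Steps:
q(I) = -16 (q(I) = 4 - 20 = -16)
X = 13/2 (X = -13/(-16 + 14) + 0 = -13/(-2) + 0 = -13*(-½) + 0 = 13/2 + 0 = 13/2 ≈ 6.5000)
s(f) = 1/(-309 + f)
56030 + s(X) = 56030 + 1/(-309 + 13/2) = 56030 + 1/(-605/2) = 56030 - 2/605 = 33898148/605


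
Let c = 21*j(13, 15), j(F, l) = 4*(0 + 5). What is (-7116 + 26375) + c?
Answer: 19679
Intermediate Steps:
j(F, l) = 20 (j(F, l) = 4*5 = 20)
c = 420 (c = 21*20 = 420)
(-7116 + 26375) + c = (-7116 + 26375) + 420 = 19259 + 420 = 19679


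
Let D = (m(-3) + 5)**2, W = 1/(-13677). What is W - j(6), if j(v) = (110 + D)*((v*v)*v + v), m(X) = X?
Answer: -346137517/13677 ≈ -25308.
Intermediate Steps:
W = -1/13677 ≈ -7.3115e-5
D = 4 (D = (-3 + 5)**2 = 2**2 = 4)
j(v) = 114*v + 114*v**3 (j(v) = (110 + 4)*((v*v)*v + v) = 114*(v**2*v + v) = 114*(v**3 + v) = 114*(v + v**3) = 114*v + 114*v**3)
W - j(6) = -1/13677 - 114*6*(1 + 6**2) = -1/13677 - 114*6*(1 + 36) = -1/13677 - 114*6*37 = -1/13677 - 1*25308 = -1/13677 - 25308 = -346137517/13677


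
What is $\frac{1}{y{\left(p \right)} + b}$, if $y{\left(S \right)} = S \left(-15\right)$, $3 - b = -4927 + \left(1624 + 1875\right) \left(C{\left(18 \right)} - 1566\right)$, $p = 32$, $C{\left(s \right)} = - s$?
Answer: $\frac{1}{5546866} \approx 1.8028 \cdot 10^{-7}$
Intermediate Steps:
$b = 5547346$ ($b = 3 - \left(-4927 + \left(1624 + 1875\right) \left(\left(-1\right) 18 - 1566\right)\right) = 3 - \left(-4927 + 3499 \left(-18 - 1566\right)\right) = 3 - \left(-4927 + 3499 \left(-1584\right)\right) = 3 - \left(-4927 - 5542416\right) = 3 - -5547343 = 3 + 5547343 = 5547346$)
$y{\left(S \right)} = - 15 S$
$\frac{1}{y{\left(p \right)} + b} = \frac{1}{\left(-15\right) 32 + 5547346} = \frac{1}{-480 + 5547346} = \frac{1}{5546866}$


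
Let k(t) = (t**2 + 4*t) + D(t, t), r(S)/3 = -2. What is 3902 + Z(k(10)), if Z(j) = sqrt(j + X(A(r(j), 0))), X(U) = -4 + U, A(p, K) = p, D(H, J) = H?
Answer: 3902 + 2*sqrt(35) ≈ 3913.8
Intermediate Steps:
r(S) = -6 (r(S) = 3*(-2) = -6)
k(t) = t**2 + 5*t (k(t) = (t**2 + 4*t) + t = t**2 + 5*t)
Z(j) = sqrt(-10 + j) (Z(j) = sqrt(j + (-4 - 6)) = sqrt(j - 10) = sqrt(-10 + j))
3902 + Z(k(10)) = 3902 + sqrt(-10 + 10*(5 + 10)) = 3902 + sqrt(-10 + 10*15) = 3902 + sqrt(-10 + 150) = 3902 + sqrt(140) = 3902 + 2*sqrt(35)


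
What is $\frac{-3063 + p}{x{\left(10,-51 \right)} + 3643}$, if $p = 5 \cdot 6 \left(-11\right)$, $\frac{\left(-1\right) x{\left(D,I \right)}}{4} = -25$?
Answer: $- \frac{3393}{3743} \approx -0.90649$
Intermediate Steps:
$x{\left(D,I \right)} = 100$ ($x{\left(D,I \right)} = \left(-4\right) \left(-25\right) = 100$)
$p = -330$ ($p = 30 \left(-11\right) = -330$)
$\frac{-3063 + p}{x{\left(10,-51 \right)} + 3643} = \frac{-3063 - 330}{100 + 3643} = - \frac{3393}{3743}$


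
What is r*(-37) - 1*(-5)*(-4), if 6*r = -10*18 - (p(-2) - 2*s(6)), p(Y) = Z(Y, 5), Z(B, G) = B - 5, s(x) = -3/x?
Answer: 1053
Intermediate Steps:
Z(B, G) = -5 + B
p(Y) = -5 + Y
r = -29 (r = (-10*18 - ((-5 - 2) - (-6)/6))/6 = (-180 - (-7 - (-6)/6))/6 = (-180 - (-7 - 2*(-½)))/6 = (-180 - (-7 + 1))/6 = (-180 - 1*(-6))/6 = (-180 + 6)/6 = (⅙)*(-174) = -29)
r*(-37) - 1*(-5)*(-4) = -29*(-37) - 1*(-5)*(-4) = 1073 + 5*(-4) = 1073 - 20 = 1053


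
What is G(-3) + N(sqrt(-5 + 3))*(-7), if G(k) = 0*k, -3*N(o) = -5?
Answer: -35/3 ≈ -11.667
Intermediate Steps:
N(o) = 5/3 (N(o) = -1/3*(-5) = 5/3)
G(k) = 0
G(-3) + N(sqrt(-5 + 3))*(-7) = 0 + (5/3)*(-7) = 0 - 35/3 = -35/3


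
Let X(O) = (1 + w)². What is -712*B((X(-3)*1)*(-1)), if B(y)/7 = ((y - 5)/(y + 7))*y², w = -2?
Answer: 4984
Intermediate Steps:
X(O) = 1 (X(O) = (1 - 2)² = (-1)² = 1)
B(y) = 7*y²*(-5 + y)/(7 + y) (B(y) = 7*(((y - 5)/(y + 7))*y²) = 7*(((-5 + y)/(7 + y))*y²) = 7*(y²*(-5 + y)/(7 + y)) = 7*y²*(-5 + y)/(7 + y))
-712*B((X(-3)*1)*(-1)) = -4984*((1*1)*(-1))²*(-5 + (1*1)*(-1))/(7 + (1*1)*(-1)) = -4984*(1*(-1))²*(-5 + 1*(-1))/(7 + 1*(-1)) = -4984*(-1)²*(-5 - 1)/(7 - 1) = -4984*(-6)/6 = -712*(-7) = 4984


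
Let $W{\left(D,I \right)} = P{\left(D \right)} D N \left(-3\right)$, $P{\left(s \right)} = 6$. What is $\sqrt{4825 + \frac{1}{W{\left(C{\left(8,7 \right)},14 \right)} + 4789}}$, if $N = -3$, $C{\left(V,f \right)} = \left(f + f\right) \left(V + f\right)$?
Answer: $\frac{\sqrt{77822426}}{127} \approx 69.462$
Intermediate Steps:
$C{\left(V,f \right)} = 2 f \left(V + f\right)$
$W{\left(D,I \right)} = 54 D$ ($W{\left(D,I \right)} = 6 D \left(-3\right) \left(-3\right) = - 18 D \left(-3\right) = 54 D$)
$\sqrt{4825 + \frac{1}{W{\left(C{\left(8,7 \right)},14 \right)} + 4789}} = \sqrt{4825 + \frac{1}{54 \cdot 2 \cdot 7 \left(8 + 7\right) + 4789}} = \sqrt{4825 + \frac{1}{54 \cdot 2 \cdot 7 \cdot 15 + 4789}} = \sqrt{4825 + \frac{1}{54 \cdot 210 + 4789}} = \sqrt{4825 + \frac{1}{11340 + 4789}} = \sqrt{4825 + \frac{1}{16129}} = \sqrt{\frac{77822426}{16129}} = \frac{\sqrt{77822426}}{127}$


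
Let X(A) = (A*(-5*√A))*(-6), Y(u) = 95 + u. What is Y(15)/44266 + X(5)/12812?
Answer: 55/22133 + 75*√5/6406 ≈ 0.028664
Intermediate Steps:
X(A) = 30*A^(3/2) (X(A) = -5*A^(3/2)*(-6) = 30*A^(3/2))
Y(15)/44266 + X(5)/12812 = (95 + 15)/44266 + (30*5^(3/2))/12812 = 110*(1/44266) + (30*(5*√5))*(1/12812) = 55/22133 + (150*√5)*(1/12812) = 55/22133 + 75*√5/6406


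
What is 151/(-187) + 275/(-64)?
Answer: -61089/11968 ≈ -5.1044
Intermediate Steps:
151/(-187) + 275/(-64) = 151*(-1/187) + 275*(-1/64) = -151/187 - 275/64 = -61089/11968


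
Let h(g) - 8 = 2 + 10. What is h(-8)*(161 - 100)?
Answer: 1220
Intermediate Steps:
h(g) = 20 (h(g) = 8 + (2 + 10) = 8 + 12 = 20)
h(-8)*(161 - 100) = 20*(161 - 100) = 20*61 = 1220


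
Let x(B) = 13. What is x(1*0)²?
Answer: 169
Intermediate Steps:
x(1*0)² = 13² = 169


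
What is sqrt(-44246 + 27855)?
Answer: I*sqrt(16391) ≈ 128.03*I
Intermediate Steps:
sqrt(-44246 + 27855) = sqrt(-16391) = I*sqrt(16391)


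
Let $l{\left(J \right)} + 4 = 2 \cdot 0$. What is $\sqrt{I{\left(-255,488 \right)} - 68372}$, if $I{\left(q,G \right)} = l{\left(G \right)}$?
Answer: $2 i \sqrt{17094} \approx 261.49 i$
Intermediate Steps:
$l{\left(J \right)} = -4$ ($l{\left(J \right)} = -4 + 2 \cdot 0 = -4 + 0 = -4$)
$I{\left(q,G \right)} = -4$
$\sqrt{I{\left(-255,488 \right)} - 68372} = \sqrt{-4 - 68372} = \sqrt{-68376} = 2 i \sqrt{17094}$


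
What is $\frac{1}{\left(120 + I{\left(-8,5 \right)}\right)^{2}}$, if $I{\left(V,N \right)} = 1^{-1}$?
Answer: $\frac{1}{14641} \approx 6.8301 \cdot 10^{-5}$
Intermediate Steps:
$I{\left(V,N \right)} = 1$
$\frac{1}{\left(120 + I{\left(-8,5 \right)}\right)^{2}} = \frac{1}{\left(120 + 1\right)^{2}} = \frac{1}{121^{2}} = \frac{1}{14641}$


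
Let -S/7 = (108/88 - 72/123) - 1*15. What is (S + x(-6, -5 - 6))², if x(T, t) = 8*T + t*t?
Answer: 24493189009/813604 ≈ 30105.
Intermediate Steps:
x(T, t) = t² + 8*T (x(T, t) = 8*T + t² = t² + 8*T)
S = 90657/902 (S = -7*((108/88 - 72/123) - 1*15) = -7*((108*(1/88) - 72*1/123) - 15) = -7*((27/22 - 24/41) - 15) = -7*(579/902 - 15) = -7*(-12951/902) = 90657/902 ≈ 100.51)
(S + x(-6, -5 - 6))² = (90657/902 + ((-5 - 6)² + 8*(-6)))² = (90657/902 + ((-11)² - 48))² = (90657/902 + (121 - 48))² = (90657/902 + 73)² = (156503/902)² = 24493189009/813604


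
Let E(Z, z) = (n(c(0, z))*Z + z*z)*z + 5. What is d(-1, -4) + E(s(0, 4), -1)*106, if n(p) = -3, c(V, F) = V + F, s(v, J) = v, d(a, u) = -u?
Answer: 428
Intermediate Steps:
c(V, F) = F + V
E(Z, z) = 5 + z*(z² - 3*Z) (E(Z, z) = (-3*Z + z*z)*z + 5 = (-3*Z + z²)*z + 5 = (z² - 3*Z)*z + 5 = z*(z² - 3*Z) + 5 = 5 + z*(z² - 3*Z))
d(-1, -4) + E(s(0, 4), -1)*106 = -1*(-4) + (5 + (-1)³ - 3*0*(-1))*106 = 4 + (5 - 1 + 0)*106 = 4 + 4*106 = 4 + 424 = 428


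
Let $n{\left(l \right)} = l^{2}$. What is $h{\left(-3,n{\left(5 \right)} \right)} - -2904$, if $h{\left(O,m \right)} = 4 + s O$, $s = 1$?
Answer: $2905$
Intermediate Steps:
$h{\left(O,m \right)} = 4 + O$ ($h{\left(O,m \right)} = 4 + 1 O = 4 + O$)
$h{\left(-3,n{\left(5 \right)} \right)} - -2904 = \left(4 - 3\right) - -2904 = 1 + 2904 = 2905$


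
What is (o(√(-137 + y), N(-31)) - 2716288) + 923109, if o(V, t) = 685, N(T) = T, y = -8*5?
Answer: -1792494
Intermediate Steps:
y = -40
(o(√(-137 + y), N(-31)) - 2716288) + 923109 = (685 - 2716288) + 923109 = -2715603 + 923109 = -1792494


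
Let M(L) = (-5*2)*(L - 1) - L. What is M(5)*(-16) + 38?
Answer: 758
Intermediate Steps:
M(L) = 10 - 11*L (M(L) = -10*(-1 + L) - L = (10 - 10*L) - L = 10 - 11*L)
M(5)*(-16) + 38 = (10 - 11*5)*(-16) + 38 = (10 - 55)*(-16) + 38 = -45*(-16) + 38 = 720 + 38 = 758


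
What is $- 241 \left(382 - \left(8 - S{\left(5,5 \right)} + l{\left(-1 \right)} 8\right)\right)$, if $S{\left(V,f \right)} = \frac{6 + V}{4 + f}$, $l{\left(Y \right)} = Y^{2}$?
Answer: $- \frac{796505}{9} \approx -88501.0$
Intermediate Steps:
$S{\left(V,f \right)} = \frac{6 + V}{4 + f}$
$- 241 \left(382 - \left(8 - S{\left(5,5 \right)} + l{\left(-1 \right)} 8\right)\right) = - 241 \left(382 - \left(8 + \left(-1\right)^{2} \cdot 8 - \frac{6 + 5}{4 + 5}\right)\right) = - 241 \left(382 - \left(8 + 8 - \frac{1}{9} \cdot 11\right)\right) = - 241 \left(382 + \left(\frac{1}{9} \cdot 11 - \left(8 + 8\right)\right)\right) = - 241 \left(382 + \left(\frac{11}{9} - 16\right)\right) = - 241 \left(382 - \frac{133}{9}\right) = \left(-241\right) \frac{3305}{9} = - \frac{796505}{9}$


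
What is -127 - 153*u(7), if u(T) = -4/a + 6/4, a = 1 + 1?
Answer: -101/2 ≈ -50.500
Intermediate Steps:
a = 2
u(T) = -1/2 (u(T) = -4/2 + 6/4 = -4*1/2 + 6*(1/4) = -2 + 3/2 = -1/2)
-127 - 153*u(7) = -127 - 153*(-1/2) = -127 + 153/2 = -101/2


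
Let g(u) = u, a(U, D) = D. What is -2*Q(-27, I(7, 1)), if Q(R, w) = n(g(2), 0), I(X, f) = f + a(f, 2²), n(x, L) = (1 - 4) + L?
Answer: 6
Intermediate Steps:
n(x, L) = -3 + L
I(X, f) = 4 + f (I(X, f) = f + 2² = f + 4 = 4 + f)
Q(R, w) = -3 (Q(R, w) = -3 + 0 = -3)
-2*Q(-27, I(7, 1)) = -2*(-3) = 6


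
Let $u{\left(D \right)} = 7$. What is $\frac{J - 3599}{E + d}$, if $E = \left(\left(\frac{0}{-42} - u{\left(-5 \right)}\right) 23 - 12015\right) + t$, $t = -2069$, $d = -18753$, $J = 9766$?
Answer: $- \frac{881}{4714} \approx -0.18689$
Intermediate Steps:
$E = -14245$ ($E = \left(\left(\frac{0}{-42} - 7\right) 23 - 12015\right) - 2069 = \left(\left(0 \left(- \frac{1}{42}\right) - 7\right) 23 - 12015\right) - 2069 = \left(\left(0 - 7\right) 23 - 12015\right) - 2069 = \left(\left(-7\right) 23 - 12015\right) - 2069 = \left(-161 - 12015\right) - 2069 = -12176 - 2069 = -14245$)
$\frac{J - 3599}{E + d} = \frac{9766 - 3599}{-14245 - 18753} = \frac{6167}{-32998} = 6167 \left(- \frac{1}{32998}\right) = - \frac{881}{4714}$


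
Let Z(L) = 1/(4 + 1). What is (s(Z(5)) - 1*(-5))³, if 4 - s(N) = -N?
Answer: 97336/125 ≈ 778.69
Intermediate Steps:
Z(L) = ⅕ (Z(L) = 1/5 = ⅕)
s(N) = 4 + N (s(N) = 4 - (-1)*N = 4 + N)
(s(Z(5)) - 1*(-5))³ = ((4 + ⅕) - 1*(-5))³ = (21/5 + 5)³ = (46/5)³ = 97336/125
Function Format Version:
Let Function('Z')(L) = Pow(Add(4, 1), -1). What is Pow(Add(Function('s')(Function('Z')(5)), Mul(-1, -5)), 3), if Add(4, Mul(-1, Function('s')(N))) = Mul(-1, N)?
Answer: Rational(97336, 125) ≈ 778.69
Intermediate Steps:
Function('Z')(L) = Rational(1, 5) (Function('Z')(L) = Pow(5, -1) = Rational(1, 5))
Function('s')(N) = Add(4, N) (Function('s')(N) = Add(4, Mul(-1, Mul(-1, N))) = Add(4, N))
Pow(Add(Function('s')(Function('Z')(5)), Mul(-1, -5)), 3) = Pow(Add(Add(4, Rational(1, 5)), Mul(-1, -5)), 3) = Pow(Add(Rational(21, 5), 5), 3) = Pow(Rational(46, 5), 3) = Rational(97336, 125)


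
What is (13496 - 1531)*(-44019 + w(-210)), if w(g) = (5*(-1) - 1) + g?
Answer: -529271775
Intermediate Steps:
w(g) = -6 + g (w(g) = (-5 - 1) + g = -6 + g)
(13496 - 1531)*(-44019 + w(-210)) = (13496 - 1531)*(-44019 + (-6 - 210)) = 11965*(-44019 - 216) = 11965*(-44235) = -529271775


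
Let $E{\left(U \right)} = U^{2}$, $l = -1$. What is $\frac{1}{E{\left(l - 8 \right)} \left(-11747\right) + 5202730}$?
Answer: $\frac{1}{4251223} \approx 2.3523 \cdot 10^{-7}$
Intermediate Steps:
$\frac{1}{E{\left(l - 8 \right)} \left(-11747\right) + 5202730} = \frac{1}{\left(-1 - 8\right)^{2} \left(-11747\right) + 5202730} = \frac{1}{\left(-9\right)^{2} \left(-11747\right) + 5202730} = \frac{1}{81 \left(-11747\right) + 5202730} = \frac{1}{-951507 + 5202730} = \frac{1}{4251223}$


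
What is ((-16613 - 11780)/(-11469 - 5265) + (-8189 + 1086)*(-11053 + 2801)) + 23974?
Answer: 981247149013/16734 ≈ 5.8638e+7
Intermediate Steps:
((-16613 - 11780)/(-11469 - 5265) + (-8189 + 1086)*(-11053 + 2801)) + 23974 = (-28393/(-16734) - 7103*(-8252)) + 23974 = (-28393*(-1/16734) + 58613956) + 23974 = (28393/16734 + 58613956) + 23974 = 980845968097/16734 + 23974 = 981247149013/16734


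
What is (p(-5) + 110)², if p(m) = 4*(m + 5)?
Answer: 12100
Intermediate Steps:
p(m) = 20 + 4*m (p(m) = 4*(5 + m) = 20 + 4*m)
(p(-5) + 110)² = ((20 + 4*(-5)) + 110)² = ((20 - 20) + 110)² = (0 + 110)² = 110² = 12100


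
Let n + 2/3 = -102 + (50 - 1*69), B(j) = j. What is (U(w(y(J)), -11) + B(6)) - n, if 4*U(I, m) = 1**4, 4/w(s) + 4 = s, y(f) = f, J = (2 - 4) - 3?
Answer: 1535/12 ≈ 127.92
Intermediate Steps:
J = -5 (J = -2 - 3 = -5)
w(s) = 4/(-4 + s)
U(I, m) = 1/4 (U(I, m) = (1/4)*1**4 = (1/4)*1 = 1/4)
n = -365/3 (n = -2/3 + (-102 + (50 - 1*69)) = -2/3 + (-102 + (50 - 69)) = -2/3 + (-102 - 19) = -2/3 - 121 = -365/3 ≈ -121.67)
(U(w(y(J)), -11) + B(6)) - n = (1/4 + 6) - 1*(-365/3) = 25/4 + 365/3 = 1535/12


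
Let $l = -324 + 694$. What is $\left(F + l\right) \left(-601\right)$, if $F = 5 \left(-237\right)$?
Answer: $489815$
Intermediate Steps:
$l = 370$
$F = -1185$
$\left(F + l\right) \left(-601\right) = \left(-1185 + 370\right) \left(-601\right) = \left(-815\right) \left(-601\right) = 489815$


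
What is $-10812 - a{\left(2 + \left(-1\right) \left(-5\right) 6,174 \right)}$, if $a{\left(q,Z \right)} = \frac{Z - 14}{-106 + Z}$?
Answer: $- \frac{183844}{17} \approx -10814.0$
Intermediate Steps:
$a{\left(q,Z \right)} = \frac{-14 + Z}{-106 + Z}$
$-10812 - a{\left(2 + \left(-1\right) \left(-5\right) 6,174 \right)} = -10812 - \frac{-14 + 174}{-106 + 174} = -10812 - \frac{1}{68} \cdot 160 = -10812 - \frac{40}{17} = - \frac{183844}{17}$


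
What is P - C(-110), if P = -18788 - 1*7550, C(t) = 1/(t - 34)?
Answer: -3792671/144 ≈ -26338.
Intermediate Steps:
C(t) = 1/(-34 + t)
P = -26338 (P = -18788 - 7550 = -26338)
P - C(-110) = -26338 - 1/(-34 - 110) = -26338 - 1/(-144) = -26338 - 1*(-1/144) = -26338 + 1/144 = -3792671/144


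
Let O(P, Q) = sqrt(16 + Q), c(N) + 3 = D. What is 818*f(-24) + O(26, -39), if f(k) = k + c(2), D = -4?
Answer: -25358 + I*sqrt(23) ≈ -25358.0 + 4.7958*I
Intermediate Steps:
c(N) = -7 (c(N) = -3 - 4 = -7)
f(k) = -7 + k (f(k) = k - 7 = -7 + k)
818*f(-24) + O(26, -39) = 818*(-7 - 24) + sqrt(16 - 39) = 818*(-31) + sqrt(-23) = -25358 + I*sqrt(23)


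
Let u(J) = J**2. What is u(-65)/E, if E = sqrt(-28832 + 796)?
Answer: -4225*I*sqrt(7009)/14018 ≈ -25.233*I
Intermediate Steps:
E = 2*I*sqrt(7009) (E = sqrt(-28036) = 2*I*sqrt(7009) ≈ 167.44*I)
u(-65)/E = (-65)**2/((2*I*sqrt(7009))) = 4225*(-I*sqrt(7009)/14018) = -4225*I*sqrt(7009)/14018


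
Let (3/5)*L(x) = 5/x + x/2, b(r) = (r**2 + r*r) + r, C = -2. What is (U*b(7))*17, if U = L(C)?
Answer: -20825/2 ≈ -10413.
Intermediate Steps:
b(r) = r + 2*r**2 (b(r) = (r**2 + r**2) + r = 2*r**2 + r = r + 2*r**2)
L(x) = 5*x/6 + 25/(3*x) (L(x) = 5*(5/x + x/2)/3 = 5*(x/2 + 5/x)/3 = 5*x/6 + 25/(3*x))
U = -35/6 (U = (5/6)*(10 + (-2)**2)/(-2) = (5/6)*(-1/2)*(10 + 4) = (5/6)*(-1/2)*14 = -35/6 ≈ -5.8333)
(U*b(7))*17 = -245*(1 + 2*7)/6*17 = -245*(1 + 14)/6*17 = -245*15/6*17 = -35/6*105*17 = -1225/2*17 = -20825/2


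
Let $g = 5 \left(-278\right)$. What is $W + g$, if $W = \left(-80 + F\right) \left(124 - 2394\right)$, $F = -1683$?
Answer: $4000620$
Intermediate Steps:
$W = 4002010$ ($W = \left(-80 - 1683\right) \left(124 - 2394\right) = \left(-1763\right) \left(-2270\right) = 4002010$)
$g = -1390$
$W + g = 4002010 - 1390 = 4000620$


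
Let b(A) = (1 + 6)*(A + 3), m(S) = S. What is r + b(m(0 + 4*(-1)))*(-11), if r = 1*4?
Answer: 81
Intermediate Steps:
b(A) = 21 + 7*A (b(A) = 7*(3 + A) = 21 + 7*A)
r = 4
r + b(m(0 + 4*(-1)))*(-11) = 4 + (21 + 7*(0 + 4*(-1)))*(-11) = 4 + (21 + 7*(0 - 4))*(-11) = 4 + (21 + 7*(-4))*(-11) = 4 + (21 - 28)*(-11) = 4 - 7*(-11) = 4 + 77 = 81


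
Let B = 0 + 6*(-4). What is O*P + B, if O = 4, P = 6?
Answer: 0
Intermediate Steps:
B = -24 (B = 0 - 24 = -24)
O*P + B = 4*6 - 24 = 24 - 24 = 0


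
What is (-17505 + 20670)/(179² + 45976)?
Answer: 3165/78017 ≈ 0.040568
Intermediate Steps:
(-17505 + 20670)/(179² + 45976) = 3165/(32041 + 45976) = 3165/78017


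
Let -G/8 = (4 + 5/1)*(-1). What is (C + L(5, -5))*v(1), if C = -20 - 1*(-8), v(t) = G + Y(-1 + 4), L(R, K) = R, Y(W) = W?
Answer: -525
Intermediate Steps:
G = 72 (G = -8*(4 + 5/1)*(-1) = -8*(4 + 5*1)*(-1) = -8*(4 + 5)*(-1) = -72*(-1) = -8*(-9) = 72)
v(t) = 75 (v(t) = 72 + (-1 + 4) = 72 + 3 = 75)
C = -12 (C = -20 + 8 = -12)
(C + L(5, -5))*v(1) = (-12 + 5)*75 = -7*75 = -525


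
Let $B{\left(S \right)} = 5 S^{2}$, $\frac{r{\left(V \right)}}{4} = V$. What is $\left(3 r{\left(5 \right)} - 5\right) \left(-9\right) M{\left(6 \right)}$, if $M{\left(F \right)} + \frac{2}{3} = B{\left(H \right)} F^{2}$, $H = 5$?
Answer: $-2227170$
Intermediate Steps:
$r{\left(V \right)} = 4 V$
$M{\left(F \right)} = - \frac{2}{3} + 125 F^{2}$ ($M{\left(F \right)} = - \frac{2}{3} + 5 \cdot 5^{2} F^{2} = - \frac{2}{3} + 5 \cdot 25 F^{2} = - \frac{2}{3} + 125 F^{2}$)
$\left(3 r{\left(5 \right)} - 5\right) \left(-9\right) M{\left(6 \right)} = \left(3 \cdot 4 \cdot 5 - 5\right) \left(-9\right) \left(- \frac{2}{3} + 125 \cdot 6^{2}\right) = \left(3 \cdot 20 - 5\right) \left(-9\right) \left(- \frac{2}{3} + 125 \cdot 36\right) = \left(60 - 5\right) \left(-9\right) \left(- \frac{2}{3} + 4500\right) = 55 \left(-9\right) \frac{13498}{3} = \left(-495\right) \frac{13498}{3} = -2227170$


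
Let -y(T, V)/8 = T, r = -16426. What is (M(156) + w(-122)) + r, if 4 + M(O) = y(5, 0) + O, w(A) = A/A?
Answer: -16313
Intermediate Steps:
w(A) = 1
y(T, V) = -8*T
M(O) = -44 + O (M(O) = -4 + (-8*5 + O) = -4 + (-40 + O) = -44 + O)
(M(156) + w(-122)) + r = ((-44 + 156) + 1) - 16426 = (112 + 1) - 16426 = 113 - 16426 = -16313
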